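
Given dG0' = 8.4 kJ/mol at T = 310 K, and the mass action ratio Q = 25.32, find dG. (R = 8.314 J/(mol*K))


dG = dG0' + RT * ln(Q) / 1000
dG = 8.4 + 8.314 * 310 * ln(25.32) / 1000
dG = 16.7289 kJ/mol

16.7289 kJ/mol


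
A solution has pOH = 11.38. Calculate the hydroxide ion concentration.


[OH-] = 10^(-pOH)
[OH-] = 10^(-11.38)
[OH-] = 4.169e-12 M

4.169e-12 M


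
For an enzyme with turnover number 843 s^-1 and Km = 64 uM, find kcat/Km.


Catalytic efficiency = kcat / Km
= 843 / 64
= 13.1719 uM^-1*s^-1

13.1719 uM^-1*s^-1


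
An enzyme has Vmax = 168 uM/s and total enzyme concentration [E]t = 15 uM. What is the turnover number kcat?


kcat = Vmax / [E]t
kcat = 168 / 15
kcat = 11.2 s^-1

11.2 s^-1


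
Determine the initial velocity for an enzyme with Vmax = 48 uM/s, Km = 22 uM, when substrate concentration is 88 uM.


v = Vmax * [S] / (Km + [S])
v = 48 * 88 / (22 + 88)
v = 38.4 uM/s

38.4 uM/s


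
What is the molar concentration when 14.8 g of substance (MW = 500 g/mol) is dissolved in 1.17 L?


C = (mass / MW) / volume
C = (14.8 / 500) / 1.17
C = 0.0253 M

0.0253 M


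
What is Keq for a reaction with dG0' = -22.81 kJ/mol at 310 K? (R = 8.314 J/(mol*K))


Keq = exp(-dG0 * 1000 / (R * T))
Keq = exp(-(-22.81) * 1000 / (8.314 * 310))
Keq = 6975.8531

6975.8531


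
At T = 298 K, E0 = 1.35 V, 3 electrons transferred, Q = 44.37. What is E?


E = E0 - (RT/nF) * ln(Q)
E = 1.35 - (8.314 * 298 / (3 * 96485)) * ln(44.37)
E = 1.3175 V

1.3175 V


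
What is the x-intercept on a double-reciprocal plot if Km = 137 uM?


x-intercept = -1/Km
= -1/137
= -0.0073 1/uM

-0.0073 1/uM


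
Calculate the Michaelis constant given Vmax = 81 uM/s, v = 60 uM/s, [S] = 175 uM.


Km = [S] * (Vmax - v) / v
Km = 175 * (81 - 60) / 60
Km = 61.25 uM

61.25 uM


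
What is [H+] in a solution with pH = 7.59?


[H+] = 10^(-pH)
[H+] = 10^(-7.59)
[H+] = 2.570e-08 M

2.570e-08 M


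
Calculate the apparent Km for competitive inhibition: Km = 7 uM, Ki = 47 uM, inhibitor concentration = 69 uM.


Km_app = Km * (1 + [I]/Ki)
Km_app = 7 * (1 + 69/47)
Km_app = 17.2766 uM

17.2766 uM


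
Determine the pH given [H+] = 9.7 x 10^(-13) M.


pH = -log10([H+])
pH = -log10(9.7 x 10^(-13))
pH = 12.0132

12.0132


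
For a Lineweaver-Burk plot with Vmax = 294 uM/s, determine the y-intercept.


y-intercept = 1/Vmax
= 1/294
= 0.0034 s/uM

0.0034 s/uM


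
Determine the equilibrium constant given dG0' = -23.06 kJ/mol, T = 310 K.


Keq = exp(-dG0 * 1000 / (R * T))
Keq = exp(-(-23.06) * 1000 / (8.314 * 310))
Keq = 7686.4102

7686.4102


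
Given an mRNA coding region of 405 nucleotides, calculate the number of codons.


codons = nucleotides / 3
codons = 405 / 3 = 135

135


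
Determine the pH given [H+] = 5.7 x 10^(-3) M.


pH = -log10([H+])
pH = -log10(5.7 x 10^(-3))
pH = 2.2441

2.2441


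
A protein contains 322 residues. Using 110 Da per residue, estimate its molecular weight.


MW = n_residues * 110 Da
MW = 322 * 110
MW = 35420 Da

35420 Da


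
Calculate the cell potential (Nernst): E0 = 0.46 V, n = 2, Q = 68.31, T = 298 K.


E = E0 - (RT/nF) * ln(Q)
E = 0.46 - (8.314 * 298 / (2 * 96485)) * ln(68.31)
E = 0.4058 V

0.4058 V


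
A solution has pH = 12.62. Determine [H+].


[H+] = 10^(-pH)
[H+] = 10^(-12.62)
[H+] = 2.399e-13 M

2.399e-13 M


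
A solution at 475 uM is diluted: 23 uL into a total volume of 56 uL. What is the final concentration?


C2 = C1 * V1 / V2
C2 = 475 * 23 / 56
C2 = 195.0893 uM

195.0893 uM


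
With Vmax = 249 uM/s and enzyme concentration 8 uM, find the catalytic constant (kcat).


kcat = Vmax / [E]t
kcat = 249 / 8
kcat = 31.125 s^-1

31.125 s^-1


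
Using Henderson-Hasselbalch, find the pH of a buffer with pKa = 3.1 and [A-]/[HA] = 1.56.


pH = pKa + log10([A-]/[HA])
pH = 3.1 + log10(1.56)
pH = 3.2931

3.2931


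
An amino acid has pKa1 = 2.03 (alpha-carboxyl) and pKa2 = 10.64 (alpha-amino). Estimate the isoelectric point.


pI = (pKa1 + pKa2) / 2
pI = (2.03 + 10.64) / 2
pI = 6.335

6.335


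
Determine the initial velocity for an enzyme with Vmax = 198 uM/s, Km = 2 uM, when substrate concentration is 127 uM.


v = Vmax * [S] / (Km + [S])
v = 198 * 127 / (2 + 127)
v = 194.9302 uM/s

194.9302 uM/s


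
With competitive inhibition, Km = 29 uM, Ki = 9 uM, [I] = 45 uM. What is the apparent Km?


Km_app = Km * (1 + [I]/Ki)
Km_app = 29 * (1 + 45/9)
Km_app = 174.0 uM

174.0 uM


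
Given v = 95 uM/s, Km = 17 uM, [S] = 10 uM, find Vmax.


Vmax = v * (Km + [S]) / [S]
Vmax = 95 * (17 + 10) / 10
Vmax = 256.5 uM/s

256.5 uM/s


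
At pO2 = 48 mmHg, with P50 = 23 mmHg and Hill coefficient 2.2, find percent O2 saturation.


Y = pO2^n / (P50^n + pO2^n)
Y = 48^2.2 / (23^2.2 + 48^2.2)
Y = 83.46%

83.46%


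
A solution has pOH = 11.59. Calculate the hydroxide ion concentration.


[OH-] = 10^(-pOH)
[OH-] = 10^(-11.59)
[OH-] = 2.570e-12 M

2.570e-12 M


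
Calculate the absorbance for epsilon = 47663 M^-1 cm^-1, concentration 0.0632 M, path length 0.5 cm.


A = epsilon * c * l
A = 47663 * 0.0632 * 0.5
A = 1506.1508

1506.1508


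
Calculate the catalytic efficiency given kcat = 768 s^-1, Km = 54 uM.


Catalytic efficiency = kcat / Km
= 768 / 54
= 14.2222 uM^-1*s^-1

14.2222 uM^-1*s^-1


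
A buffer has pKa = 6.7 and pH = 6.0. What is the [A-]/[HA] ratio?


[A-]/[HA] = 10^(pH - pKa)
= 10^(6.0 - 6.7)
= 0.1995

0.1995


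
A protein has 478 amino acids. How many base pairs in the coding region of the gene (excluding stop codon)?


Each amino acid = 1 codon = 3 bp
bp = 478 * 3 = 1434 bp

1434 bp


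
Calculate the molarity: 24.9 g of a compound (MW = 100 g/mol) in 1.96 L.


C = (mass / MW) / volume
C = (24.9 / 100) / 1.96
C = 0.127 M

0.127 M


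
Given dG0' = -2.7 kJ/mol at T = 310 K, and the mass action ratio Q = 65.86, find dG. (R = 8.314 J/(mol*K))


dG = dG0' + RT * ln(Q) / 1000
dG = -2.7 + 8.314 * 310 * ln(65.86) / 1000
dG = 8.0927 kJ/mol

8.0927 kJ/mol


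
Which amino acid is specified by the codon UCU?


Standard genetic code lookup.
Codon UCU -> Ser

Ser


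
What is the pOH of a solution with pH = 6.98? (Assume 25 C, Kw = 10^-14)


pOH = 14 - pH
pOH = 14 - 6.98
pOH = 7.02

7.02


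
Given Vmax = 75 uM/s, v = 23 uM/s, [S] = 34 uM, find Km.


Km = [S] * (Vmax - v) / v
Km = 34 * (75 - 23) / 23
Km = 76.8696 uM

76.8696 uM


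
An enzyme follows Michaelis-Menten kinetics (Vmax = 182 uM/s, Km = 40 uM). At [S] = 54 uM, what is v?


v = Vmax * [S] / (Km + [S])
v = 182 * 54 / (40 + 54)
v = 104.5532 uM/s

104.5532 uM/s


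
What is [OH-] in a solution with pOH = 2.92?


[OH-] = 10^(-pOH)
[OH-] = 10^(-2.92)
[OH-] = 0.0012 M

0.0012 M


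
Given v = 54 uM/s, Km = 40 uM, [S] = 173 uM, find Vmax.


Vmax = v * (Km + [S]) / [S]
Vmax = 54 * (40 + 173) / 173
Vmax = 66.4855 uM/s

66.4855 uM/s


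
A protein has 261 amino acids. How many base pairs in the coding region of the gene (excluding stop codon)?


Each amino acid = 1 codon = 3 bp
bp = 261 * 3 = 783 bp

783 bp


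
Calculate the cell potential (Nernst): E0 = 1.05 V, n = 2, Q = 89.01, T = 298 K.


E = E0 - (RT/nF) * ln(Q)
E = 1.05 - (8.314 * 298 / (2 * 96485)) * ln(89.01)
E = 0.9924 V

0.9924 V


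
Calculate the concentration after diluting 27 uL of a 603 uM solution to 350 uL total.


C2 = C1 * V1 / V2
C2 = 603 * 27 / 350
C2 = 46.5171 uM

46.5171 uM


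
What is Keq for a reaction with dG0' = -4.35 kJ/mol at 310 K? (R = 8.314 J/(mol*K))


Keq = exp(-dG0 * 1000 / (R * T))
Keq = exp(-(-4.35) * 1000 / (8.314 * 310))
Keq = 5.4075

5.4075


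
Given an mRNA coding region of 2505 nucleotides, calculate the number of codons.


codons = nucleotides / 3
codons = 2505 / 3 = 835

835


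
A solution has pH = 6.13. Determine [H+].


[H+] = 10^(-pH)
[H+] = 10^(-6.13)
[H+] = 7.413e-07 M

7.413e-07 M


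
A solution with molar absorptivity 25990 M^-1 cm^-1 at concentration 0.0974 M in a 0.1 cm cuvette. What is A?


A = epsilon * c * l
A = 25990 * 0.0974 * 0.1
A = 253.1426

253.1426


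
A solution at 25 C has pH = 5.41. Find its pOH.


pOH = 14 - pH
pOH = 14 - 5.41
pOH = 8.59

8.59


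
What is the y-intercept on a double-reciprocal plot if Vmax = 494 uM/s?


y-intercept = 1/Vmax
= 1/494
= 0.002 s/uM

0.002 s/uM


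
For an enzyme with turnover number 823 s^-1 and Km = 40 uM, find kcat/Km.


Catalytic efficiency = kcat / Km
= 823 / 40
= 20.575 uM^-1*s^-1

20.575 uM^-1*s^-1


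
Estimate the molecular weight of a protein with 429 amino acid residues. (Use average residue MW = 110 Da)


MW = n_residues * 110 Da
MW = 429 * 110
MW = 47190 Da

47190 Da


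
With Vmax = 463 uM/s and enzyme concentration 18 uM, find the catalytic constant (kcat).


kcat = Vmax / [E]t
kcat = 463 / 18
kcat = 25.7222 s^-1

25.7222 s^-1


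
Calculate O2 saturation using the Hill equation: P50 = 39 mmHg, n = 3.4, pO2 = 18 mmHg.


Y = pO2^n / (P50^n + pO2^n)
Y = 18^3.4 / (39^3.4 + 18^3.4)
Y = 6.73%

6.73%


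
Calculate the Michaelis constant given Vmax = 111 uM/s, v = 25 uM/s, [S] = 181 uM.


Km = [S] * (Vmax - v) / v
Km = 181 * (111 - 25) / 25
Km = 622.64 uM

622.64 uM


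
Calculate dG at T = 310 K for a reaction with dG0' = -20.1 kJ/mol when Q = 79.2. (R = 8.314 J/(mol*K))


dG = dG0' + RT * ln(Q) / 1000
dG = -20.1 + 8.314 * 310 * ln(79.2) / 1000
dG = -8.8319 kJ/mol

-8.8319 kJ/mol


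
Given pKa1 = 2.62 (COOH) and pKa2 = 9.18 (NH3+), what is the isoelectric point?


pI = (pKa1 + pKa2) / 2
pI = (2.62 + 9.18) / 2
pI = 5.9

5.9


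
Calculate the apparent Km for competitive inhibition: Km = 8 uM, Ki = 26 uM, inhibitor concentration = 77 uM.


Km_app = Km * (1 + [I]/Ki)
Km_app = 8 * (1 + 77/26)
Km_app = 31.6923 uM

31.6923 uM


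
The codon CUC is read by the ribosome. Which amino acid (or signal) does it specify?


Standard genetic code lookup.
Codon CUC -> Leu

Leu


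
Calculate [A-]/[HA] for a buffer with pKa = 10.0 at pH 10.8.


[A-]/[HA] = 10^(pH - pKa)
= 10^(10.8 - 10.0)
= 6.3096

6.3096


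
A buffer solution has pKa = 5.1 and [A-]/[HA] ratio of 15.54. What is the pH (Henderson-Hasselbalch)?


pH = pKa + log10([A-]/[HA])
pH = 5.1 + log10(15.54)
pH = 6.2915

6.2915


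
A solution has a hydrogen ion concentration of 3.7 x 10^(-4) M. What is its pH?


pH = -log10([H+])
pH = -log10(3.7 x 10^(-4))
pH = 3.4318

3.4318


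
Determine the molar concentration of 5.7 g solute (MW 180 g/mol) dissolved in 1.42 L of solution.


C = (mass / MW) / volume
C = (5.7 / 180) / 1.42
C = 0.0223 M

0.0223 M


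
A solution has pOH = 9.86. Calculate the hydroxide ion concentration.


[OH-] = 10^(-pOH)
[OH-] = 10^(-9.86)
[OH-] = 1.380e-10 M

1.380e-10 M


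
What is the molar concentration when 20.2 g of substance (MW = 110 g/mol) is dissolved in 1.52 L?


C = (mass / MW) / volume
C = (20.2 / 110) / 1.52
C = 0.1208 M

0.1208 M


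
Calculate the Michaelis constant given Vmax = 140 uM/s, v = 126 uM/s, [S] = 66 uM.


Km = [S] * (Vmax - v) / v
Km = 66 * (140 - 126) / 126
Km = 7.3333 uM

7.3333 uM


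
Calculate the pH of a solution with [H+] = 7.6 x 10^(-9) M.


pH = -log10([H+])
pH = -log10(7.6 x 10^(-9))
pH = 8.1192

8.1192


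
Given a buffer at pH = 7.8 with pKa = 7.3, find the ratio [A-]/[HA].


[A-]/[HA] = 10^(pH - pKa)
= 10^(7.8 - 7.3)
= 3.1623

3.1623


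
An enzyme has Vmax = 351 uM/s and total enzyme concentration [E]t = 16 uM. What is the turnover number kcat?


kcat = Vmax / [E]t
kcat = 351 / 16
kcat = 21.9375 s^-1

21.9375 s^-1


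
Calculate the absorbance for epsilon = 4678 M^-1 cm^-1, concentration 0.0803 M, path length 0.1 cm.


A = epsilon * c * l
A = 4678 * 0.0803 * 0.1
A = 37.5643

37.5643


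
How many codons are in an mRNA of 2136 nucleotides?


codons = nucleotides / 3
codons = 2136 / 3 = 712

712


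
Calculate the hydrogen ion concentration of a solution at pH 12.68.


[H+] = 10^(-pH)
[H+] = 10^(-12.68)
[H+] = 2.089e-13 M

2.089e-13 M


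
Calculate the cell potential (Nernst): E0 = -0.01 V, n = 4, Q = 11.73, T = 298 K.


E = E0 - (RT/nF) * ln(Q)
E = -0.01 - (8.314 * 298 / (4 * 96485)) * ln(11.73)
E = -0.0258 V

-0.0258 V


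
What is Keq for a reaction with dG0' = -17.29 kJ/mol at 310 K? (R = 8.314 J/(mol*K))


Keq = exp(-dG0 * 1000 / (R * T))
Keq = exp(-(-17.29) * 1000 / (8.314 * 310))
Keq = 819.3136

819.3136


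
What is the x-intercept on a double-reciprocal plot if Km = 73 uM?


x-intercept = -1/Km
= -1/73
= -0.0137 1/uM

-0.0137 1/uM


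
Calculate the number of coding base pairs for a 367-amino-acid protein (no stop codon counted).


Each amino acid = 1 codon = 3 bp
bp = 367 * 3 = 1101 bp

1101 bp


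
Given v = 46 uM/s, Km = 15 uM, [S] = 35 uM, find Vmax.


Vmax = v * (Km + [S]) / [S]
Vmax = 46 * (15 + 35) / 35
Vmax = 65.7143 uM/s

65.7143 uM/s


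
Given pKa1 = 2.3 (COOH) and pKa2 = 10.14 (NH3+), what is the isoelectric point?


pI = (pKa1 + pKa2) / 2
pI = (2.3 + 10.14) / 2
pI = 6.22

6.22


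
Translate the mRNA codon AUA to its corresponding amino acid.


Standard genetic code lookup.
Codon AUA -> Ile

Ile


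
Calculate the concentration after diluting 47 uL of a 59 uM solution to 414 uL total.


C2 = C1 * V1 / V2
C2 = 59 * 47 / 414
C2 = 6.6981 uM

6.6981 uM


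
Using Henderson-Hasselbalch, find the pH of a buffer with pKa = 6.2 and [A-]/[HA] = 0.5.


pH = pKa + log10([A-]/[HA])
pH = 6.2 + log10(0.5)
pH = 5.899

5.899


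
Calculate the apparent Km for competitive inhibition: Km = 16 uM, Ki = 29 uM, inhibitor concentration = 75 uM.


Km_app = Km * (1 + [I]/Ki)
Km_app = 16 * (1 + 75/29)
Km_app = 57.3793 uM

57.3793 uM


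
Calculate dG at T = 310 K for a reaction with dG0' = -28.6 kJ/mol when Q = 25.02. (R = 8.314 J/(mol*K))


dG = dG0' + RT * ln(Q) / 1000
dG = -28.6 + 8.314 * 310 * ln(25.02) / 1000
dG = -20.3018 kJ/mol

-20.3018 kJ/mol


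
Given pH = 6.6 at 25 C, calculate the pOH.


pOH = 14 - pH
pOH = 14 - 6.6
pOH = 7.4

7.4


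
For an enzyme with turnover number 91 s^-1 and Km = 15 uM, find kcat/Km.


Catalytic efficiency = kcat / Km
= 91 / 15
= 6.0667 uM^-1*s^-1

6.0667 uM^-1*s^-1


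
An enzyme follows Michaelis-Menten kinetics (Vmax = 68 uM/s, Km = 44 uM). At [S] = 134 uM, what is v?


v = Vmax * [S] / (Km + [S])
v = 68 * 134 / (44 + 134)
v = 51.191 uM/s

51.191 uM/s


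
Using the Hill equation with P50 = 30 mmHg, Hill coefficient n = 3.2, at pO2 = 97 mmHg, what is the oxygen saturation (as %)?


Y = pO2^n / (P50^n + pO2^n)
Y = 97^3.2 / (30^3.2 + 97^3.2)
Y = 97.71%

97.71%


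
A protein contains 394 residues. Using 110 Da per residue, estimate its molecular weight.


MW = n_residues * 110 Da
MW = 394 * 110
MW = 43340 Da

43340 Da


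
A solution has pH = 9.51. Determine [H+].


[H+] = 10^(-pH)
[H+] = 10^(-9.51)
[H+] = 3.090e-10 M

3.090e-10 M


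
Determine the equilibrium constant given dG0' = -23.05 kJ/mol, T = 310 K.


Keq = exp(-dG0 * 1000 / (R * T))
Keq = exp(-(-23.05) * 1000 / (8.314 * 310))
Keq = 7656.6449

7656.6449


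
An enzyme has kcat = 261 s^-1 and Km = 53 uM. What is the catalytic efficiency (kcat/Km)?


Catalytic efficiency = kcat / Km
= 261 / 53
= 4.9245 uM^-1*s^-1

4.9245 uM^-1*s^-1


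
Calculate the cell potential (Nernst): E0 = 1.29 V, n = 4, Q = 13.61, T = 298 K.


E = E0 - (RT/nF) * ln(Q)
E = 1.29 - (8.314 * 298 / (4 * 96485)) * ln(13.61)
E = 1.2732 V

1.2732 V


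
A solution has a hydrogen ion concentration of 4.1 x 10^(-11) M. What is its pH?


pH = -log10([H+])
pH = -log10(4.1 x 10^(-11))
pH = 10.3872

10.3872


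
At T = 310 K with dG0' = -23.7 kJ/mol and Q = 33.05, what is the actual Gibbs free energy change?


dG = dG0' + RT * ln(Q) / 1000
dG = -23.7 + 8.314 * 310 * ln(33.05) / 1000
dG = -14.6844 kJ/mol

-14.6844 kJ/mol


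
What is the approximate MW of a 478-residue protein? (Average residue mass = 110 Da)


MW = n_residues * 110 Da
MW = 478 * 110
MW = 52580 Da

52580 Da


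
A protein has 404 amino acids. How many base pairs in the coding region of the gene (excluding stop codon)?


Each amino acid = 1 codon = 3 bp
bp = 404 * 3 = 1212 bp

1212 bp


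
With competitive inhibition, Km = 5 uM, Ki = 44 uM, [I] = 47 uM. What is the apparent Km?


Km_app = Km * (1 + [I]/Ki)
Km_app = 5 * (1 + 47/44)
Km_app = 10.3409 uM

10.3409 uM


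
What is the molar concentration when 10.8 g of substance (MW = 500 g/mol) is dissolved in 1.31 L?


C = (mass / MW) / volume
C = (10.8 / 500) / 1.31
C = 0.0165 M

0.0165 M


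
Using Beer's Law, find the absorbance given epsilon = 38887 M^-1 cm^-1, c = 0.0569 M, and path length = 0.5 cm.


A = epsilon * c * l
A = 38887 * 0.0569 * 0.5
A = 1106.3351

1106.3351


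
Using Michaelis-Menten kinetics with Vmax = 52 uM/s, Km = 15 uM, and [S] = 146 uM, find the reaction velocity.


v = Vmax * [S] / (Km + [S])
v = 52 * 146 / (15 + 146)
v = 47.1553 uM/s

47.1553 uM/s


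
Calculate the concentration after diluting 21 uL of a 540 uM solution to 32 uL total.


C2 = C1 * V1 / V2
C2 = 540 * 21 / 32
C2 = 354.375 uM

354.375 uM


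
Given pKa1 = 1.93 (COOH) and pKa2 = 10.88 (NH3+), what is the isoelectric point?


pI = (pKa1 + pKa2) / 2
pI = (1.93 + 10.88) / 2
pI = 6.405

6.405


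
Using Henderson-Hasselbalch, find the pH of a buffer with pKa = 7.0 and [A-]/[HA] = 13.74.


pH = pKa + log10([A-]/[HA])
pH = 7.0 + log10(13.74)
pH = 8.138

8.138


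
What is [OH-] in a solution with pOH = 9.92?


[OH-] = 10^(-pOH)
[OH-] = 10^(-9.92)
[OH-] = 1.202e-10 M

1.202e-10 M


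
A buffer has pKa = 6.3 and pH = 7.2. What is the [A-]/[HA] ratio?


[A-]/[HA] = 10^(pH - pKa)
= 10^(7.2 - 6.3)
= 7.9433

7.9433


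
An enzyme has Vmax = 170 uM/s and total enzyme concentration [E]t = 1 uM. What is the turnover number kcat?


kcat = Vmax / [E]t
kcat = 170 / 1
kcat = 170.0 s^-1

170.0 s^-1


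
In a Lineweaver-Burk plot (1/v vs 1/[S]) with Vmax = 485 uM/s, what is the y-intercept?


y-intercept = 1/Vmax
= 1/485
= 0.0021 s/uM

0.0021 s/uM


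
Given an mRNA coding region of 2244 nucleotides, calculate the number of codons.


codons = nucleotides / 3
codons = 2244 / 3 = 748

748


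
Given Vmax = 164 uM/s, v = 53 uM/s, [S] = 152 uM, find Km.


Km = [S] * (Vmax - v) / v
Km = 152 * (164 - 53) / 53
Km = 318.3396 uM

318.3396 uM


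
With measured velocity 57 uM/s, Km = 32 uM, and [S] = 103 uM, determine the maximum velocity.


Vmax = v * (Km + [S]) / [S]
Vmax = 57 * (32 + 103) / 103
Vmax = 74.7087 uM/s

74.7087 uM/s


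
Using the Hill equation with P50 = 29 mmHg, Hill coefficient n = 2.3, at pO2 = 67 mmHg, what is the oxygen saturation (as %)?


Y = pO2^n / (P50^n + pO2^n)
Y = 67^2.3 / (29^2.3 + 67^2.3)
Y = 87.28%

87.28%


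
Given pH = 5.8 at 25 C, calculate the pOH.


pOH = 14 - pH
pOH = 14 - 5.8
pOH = 8.2

8.2


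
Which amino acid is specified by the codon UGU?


Standard genetic code lookup.
Codon UGU -> Cys

Cys


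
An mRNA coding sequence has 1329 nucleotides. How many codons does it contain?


codons = nucleotides / 3
codons = 1329 / 3 = 443

443


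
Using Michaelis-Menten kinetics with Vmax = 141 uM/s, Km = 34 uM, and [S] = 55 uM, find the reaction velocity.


v = Vmax * [S] / (Km + [S])
v = 141 * 55 / (34 + 55)
v = 87.1348 uM/s

87.1348 uM/s


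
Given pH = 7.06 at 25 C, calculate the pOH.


pOH = 14 - pH
pOH = 14 - 7.06
pOH = 6.94

6.94


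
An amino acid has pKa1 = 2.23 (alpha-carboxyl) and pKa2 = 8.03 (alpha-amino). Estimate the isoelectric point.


pI = (pKa1 + pKa2) / 2
pI = (2.23 + 8.03) / 2
pI = 5.13

5.13


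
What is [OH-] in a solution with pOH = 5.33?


[OH-] = 10^(-pOH)
[OH-] = 10^(-5.33)
[OH-] = 4.677e-06 M

4.677e-06 M


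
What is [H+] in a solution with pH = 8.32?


[H+] = 10^(-pH)
[H+] = 10^(-8.32)
[H+] = 4.786e-09 M

4.786e-09 M


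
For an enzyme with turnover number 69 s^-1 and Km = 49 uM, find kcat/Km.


Catalytic efficiency = kcat / Km
= 69 / 49
= 1.4082 uM^-1*s^-1

1.4082 uM^-1*s^-1


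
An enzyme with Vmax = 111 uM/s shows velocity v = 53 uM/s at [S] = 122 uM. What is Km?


Km = [S] * (Vmax - v) / v
Km = 122 * (111 - 53) / 53
Km = 133.5094 uM

133.5094 uM


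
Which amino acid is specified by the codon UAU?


Standard genetic code lookup.
Codon UAU -> Tyr

Tyr


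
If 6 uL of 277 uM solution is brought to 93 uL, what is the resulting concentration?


C2 = C1 * V1 / V2
C2 = 277 * 6 / 93
C2 = 17.871 uM

17.871 uM


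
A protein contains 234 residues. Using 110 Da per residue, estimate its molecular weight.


MW = n_residues * 110 Da
MW = 234 * 110
MW = 25740 Da

25740 Da


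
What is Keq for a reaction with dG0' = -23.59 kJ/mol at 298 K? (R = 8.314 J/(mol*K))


Keq = exp(-dG0 * 1000 / (R * T))
Keq = exp(-(-23.59) * 1000 / (8.314 * 298))
Keq = 13648.9592

13648.9592


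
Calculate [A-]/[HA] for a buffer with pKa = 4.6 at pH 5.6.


[A-]/[HA] = 10^(pH - pKa)
= 10^(5.6 - 4.6)
= 10.0

10.0


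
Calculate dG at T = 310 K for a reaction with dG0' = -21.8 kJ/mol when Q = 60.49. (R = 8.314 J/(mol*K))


dG = dG0' + RT * ln(Q) / 1000
dG = -21.8 + 8.314 * 310 * ln(60.49) / 1000
dG = -11.2265 kJ/mol

-11.2265 kJ/mol


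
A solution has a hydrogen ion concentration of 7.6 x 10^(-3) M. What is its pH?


pH = -log10([H+])
pH = -log10(7.6 x 10^(-3))
pH = 2.1192

2.1192


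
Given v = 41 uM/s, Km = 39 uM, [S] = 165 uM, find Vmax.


Vmax = v * (Km + [S]) / [S]
Vmax = 41 * (39 + 165) / 165
Vmax = 50.6909 uM/s

50.6909 uM/s


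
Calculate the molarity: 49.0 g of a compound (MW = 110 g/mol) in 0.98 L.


C = (mass / MW) / volume
C = (49.0 / 110) / 0.98
C = 0.4545 M

0.4545 M


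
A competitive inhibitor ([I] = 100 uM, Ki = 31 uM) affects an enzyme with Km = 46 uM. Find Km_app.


Km_app = Km * (1 + [I]/Ki)
Km_app = 46 * (1 + 100/31)
Km_app = 194.3871 uM

194.3871 uM


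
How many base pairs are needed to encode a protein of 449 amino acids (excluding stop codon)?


Each amino acid = 1 codon = 3 bp
bp = 449 * 3 = 1347 bp

1347 bp


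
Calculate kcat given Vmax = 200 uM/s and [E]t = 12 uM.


kcat = Vmax / [E]t
kcat = 200 / 12
kcat = 16.6667 s^-1

16.6667 s^-1


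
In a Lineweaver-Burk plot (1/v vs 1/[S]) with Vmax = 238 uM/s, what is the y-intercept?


y-intercept = 1/Vmax
= 1/238
= 0.0042 s/uM

0.0042 s/uM


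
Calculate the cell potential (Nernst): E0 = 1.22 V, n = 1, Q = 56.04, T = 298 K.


E = E0 - (RT/nF) * ln(Q)
E = 1.22 - (8.314 * 298 / (1 * 96485)) * ln(56.04)
E = 1.1166 V

1.1166 V


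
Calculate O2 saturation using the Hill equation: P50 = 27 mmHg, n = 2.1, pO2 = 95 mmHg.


Y = pO2^n / (P50^n + pO2^n)
Y = 95^2.1 / (27^2.1 + 95^2.1)
Y = 93.35%

93.35%


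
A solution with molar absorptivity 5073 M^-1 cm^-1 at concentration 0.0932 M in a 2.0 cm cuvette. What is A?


A = epsilon * c * l
A = 5073 * 0.0932 * 2.0
A = 945.6072

945.6072


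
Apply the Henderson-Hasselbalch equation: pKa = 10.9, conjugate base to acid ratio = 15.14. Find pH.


pH = pKa + log10([A-]/[HA])
pH = 10.9 + log10(15.14)
pH = 12.0801

12.0801


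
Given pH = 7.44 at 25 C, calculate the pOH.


pOH = 14 - pH
pOH = 14 - 7.44
pOH = 6.56

6.56


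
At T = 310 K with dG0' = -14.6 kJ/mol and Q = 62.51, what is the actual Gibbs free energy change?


dG = dG0' + RT * ln(Q) / 1000
dG = -14.6 + 8.314 * 310 * ln(62.51) / 1000
dG = -3.9419 kJ/mol

-3.9419 kJ/mol


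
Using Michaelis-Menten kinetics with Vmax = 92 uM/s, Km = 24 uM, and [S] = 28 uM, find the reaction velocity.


v = Vmax * [S] / (Km + [S])
v = 92 * 28 / (24 + 28)
v = 49.5385 uM/s

49.5385 uM/s


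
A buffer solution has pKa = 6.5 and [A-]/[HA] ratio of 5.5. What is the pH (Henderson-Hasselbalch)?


pH = pKa + log10([A-]/[HA])
pH = 6.5 + log10(5.5)
pH = 7.2404

7.2404


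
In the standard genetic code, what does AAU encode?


Standard genetic code lookup.
Codon AAU -> Asn

Asn


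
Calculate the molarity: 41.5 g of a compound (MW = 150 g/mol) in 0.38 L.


C = (mass / MW) / volume
C = (41.5 / 150) / 0.38
C = 0.7281 M

0.7281 M


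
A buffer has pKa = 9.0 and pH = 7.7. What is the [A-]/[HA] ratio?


[A-]/[HA] = 10^(pH - pKa)
= 10^(7.7 - 9.0)
= 0.0501

0.0501


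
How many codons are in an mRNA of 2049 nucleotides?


codons = nucleotides / 3
codons = 2049 / 3 = 683

683


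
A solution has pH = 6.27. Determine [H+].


[H+] = 10^(-pH)
[H+] = 10^(-6.27)
[H+] = 5.370e-07 M

5.370e-07 M


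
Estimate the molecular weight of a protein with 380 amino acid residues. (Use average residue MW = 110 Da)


MW = n_residues * 110 Da
MW = 380 * 110
MW = 41800 Da

41800 Da


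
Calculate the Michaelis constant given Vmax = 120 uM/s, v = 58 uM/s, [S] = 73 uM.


Km = [S] * (Vmax - v) / v
Km = 73 * (120 - 58) / 58
Km = 78.0345 uM

78.0345 uM


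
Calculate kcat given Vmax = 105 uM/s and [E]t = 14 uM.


kcat = Vmax / [E]t
kcat = 105 / 14
kcat = 7.5 s^-1

7.5 s^-1


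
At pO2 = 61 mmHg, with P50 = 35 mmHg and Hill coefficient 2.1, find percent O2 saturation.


Y = pO2^n / (P50^n + pO2^n)
Y = 61^2.1 / (35^2.1 + 61^2.1)
Y = 76.25%

76.25%


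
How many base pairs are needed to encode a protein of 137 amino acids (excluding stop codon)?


Each amino acid = 1 codon = 3 bp
bp = 137 * 3 = 411 bp

411 bp


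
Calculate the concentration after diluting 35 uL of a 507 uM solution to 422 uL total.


C2 = C1 * V1 / V2
C2 = 507 * 35 / 422
C2 = 42.0498 uM

42.0498 uM


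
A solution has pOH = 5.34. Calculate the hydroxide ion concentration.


[OH-] = 10^(-pOH)
[OH-] = 10^(-5.34)
[OH-] = 4.571e-06 M

4.571e-06 M


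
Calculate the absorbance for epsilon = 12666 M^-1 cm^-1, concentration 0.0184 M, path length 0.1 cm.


A = epsilon * c * l
A = 12666 * 0.0184 * 0.1
A = 23.3054

23.3054


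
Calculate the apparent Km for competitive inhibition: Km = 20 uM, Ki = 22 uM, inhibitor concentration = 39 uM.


Km_app = Km * (1 + [I]/Ki)
Km_app = 20 * (1 + 39/22)
Km_app = 55.4545 uM

55.4545 uM


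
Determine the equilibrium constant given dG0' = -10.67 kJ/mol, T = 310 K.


Keq = exp(-dG0 * 1000 / (R * T))
Keq = exp(-(-10.67) * 1000 / (8.314 * 310))
Keq = 62.7983

62.7983


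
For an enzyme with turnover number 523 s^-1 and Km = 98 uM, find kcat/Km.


Catalytic efficiency = kcat / Km
= 523 / 98
= 5.3367 uM^-1*s^-1

5.3367 uM^-1*s^-1


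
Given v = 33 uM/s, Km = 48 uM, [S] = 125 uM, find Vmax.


Vmax = v * (Km + [S]) / [S]
Vmax = 33 * (48 + 125) / 125
Vmax = 45.672 uM/s

45.672 uM/s


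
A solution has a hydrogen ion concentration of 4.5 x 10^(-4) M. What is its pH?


pH = -log10([H+])
pH = -log10(4.5 x 10^(-4))
pH = 3.3468

3.3468


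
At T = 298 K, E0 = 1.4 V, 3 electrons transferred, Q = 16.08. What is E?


E = E0 - (RT/nF) * ln(Q)
E = 1.4 - (8.314 * 298 / (3 * 96485)) * ln(16.08)
E = 1.3762 V

1.3762 V


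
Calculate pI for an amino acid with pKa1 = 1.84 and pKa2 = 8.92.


pI = (pKa1 + pKa2) / 2
pI = (1.84 + 8.92) / 2
pI = 5.38

5.38


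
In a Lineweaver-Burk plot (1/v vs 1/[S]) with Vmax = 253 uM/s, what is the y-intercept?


y-intercept = 1/Vmax
= 1/253
= 0.004 s/uM

0.004 s/uM


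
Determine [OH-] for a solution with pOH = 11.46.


[OH-] = 10^(-pOH)
[OH-] = 10^(-11.46)
[OH-] = 3.467e-12 M

3.467e-12 M


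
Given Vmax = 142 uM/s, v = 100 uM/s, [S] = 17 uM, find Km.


Km = [S] * (Vmax - v) / v
Km = 17 * (142 - 100) / 100
Km = 7.14 uM

7.14 uM


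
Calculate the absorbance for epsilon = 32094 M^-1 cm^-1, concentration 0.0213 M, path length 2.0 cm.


A = epsilon * c * l
A = 32094 * 0.0213 * 2.0
A = 1367.2044

1367.2044


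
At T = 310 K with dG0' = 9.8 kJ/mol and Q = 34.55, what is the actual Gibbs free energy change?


dG = dG0' + RT * ln(Q) / 1000
dG = 9.8 + 8.314 * 310 * ln(34.55) / 1000
dG = 18.93 kJ/mol

18.93 kJ/mol


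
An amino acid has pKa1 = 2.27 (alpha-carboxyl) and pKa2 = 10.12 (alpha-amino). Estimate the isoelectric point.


pI = (pKa1 + pKa2) / 2
pI = (2.27 + 10.12) / 2
pI = 6.195

6.195


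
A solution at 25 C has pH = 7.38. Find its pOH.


pOH = 14 - pH
pOH = 14 - 7.38
pOH = 6.62

6.62


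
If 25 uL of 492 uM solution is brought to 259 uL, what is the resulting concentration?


C2 = C1 * V1 / V2
C2 = 492 * 25 / 259
C2 = 47.4903 uM

47.4903 uM


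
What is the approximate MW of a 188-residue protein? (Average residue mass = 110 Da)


MW = n_residues * 110 Da
MW = 188 * 110
MW = 20680 Da

20680 Da


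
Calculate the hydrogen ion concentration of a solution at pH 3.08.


[H+] = 10^(-pH)
[H+] = 10^(-3.08)
[H+] = 8.318e-04 M

8.318e-04 M


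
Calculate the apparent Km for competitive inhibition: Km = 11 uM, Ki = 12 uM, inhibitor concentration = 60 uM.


Km_app = Km * (1 + [I]/Ki)
Km_app = 11 * (1 + 60/12)
Km_app = 66.0 uM

66.0 uM


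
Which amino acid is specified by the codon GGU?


Standard genetic code lookup.
Codon GGU -> Gly

Gly


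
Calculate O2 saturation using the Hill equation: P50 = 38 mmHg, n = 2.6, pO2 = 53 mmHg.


Y = pO2^n / (P50^n + pO2^n)
Y = 53^2.6 / (38^2.6 + 53^2.6)
Y = 70.37%

70.37%


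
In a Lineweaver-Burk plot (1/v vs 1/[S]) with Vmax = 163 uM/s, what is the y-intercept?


y-intercept = 1/Vmax
= 1/163
= 0.0061 s/uM

0.0061 s/uM


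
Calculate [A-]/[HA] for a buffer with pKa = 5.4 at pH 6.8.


[A-]/[HA] = 10^(pH - pKa)
= 10^(6.8 - 5.4)
= 25.1189

25.1189


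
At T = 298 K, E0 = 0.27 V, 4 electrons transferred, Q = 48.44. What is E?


E = E0 - (RT/nF) * ln(Q)
E = 0.27 - (8.314 * 298 / (4 * 96485)) * ln(48.44)
E = 0.2451 V

0.2451 V


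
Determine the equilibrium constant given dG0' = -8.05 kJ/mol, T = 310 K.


Keq = exp(-dG0 * 1000 / (R * T))
Keq = exp(-(-8.05) * 1000 / (8.314 * 310))
Keq = 22.7229

22.7229


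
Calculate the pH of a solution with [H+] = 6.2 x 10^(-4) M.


pH = -log10([H+])
pH = -log10(6.2 x 10^(-4))
pH = 3.2076

3.2076


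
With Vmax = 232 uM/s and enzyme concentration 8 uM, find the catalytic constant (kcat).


kcat = Vmax / [E]t
kcat = 232 / 8
kcat = 29.0 s^-1

29.0 s^-1


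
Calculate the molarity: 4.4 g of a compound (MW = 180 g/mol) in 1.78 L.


C = (mass / MW) / volume
C = (4.4 / 180) / 1.78
C = 0.0137 M

0.0137 M


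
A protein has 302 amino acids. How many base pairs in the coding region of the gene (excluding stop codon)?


Each amino acid = 1 codon = 3 bp
bp = 302 * 3 = 906 bp

906 bp


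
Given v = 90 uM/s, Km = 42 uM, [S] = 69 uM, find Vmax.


Vmax = v * (Km + [S]) / [S]
Vmax = 90 * (42 + 69) / 69
Vmax = 144.7826 uM/s

144.7826 uM/s


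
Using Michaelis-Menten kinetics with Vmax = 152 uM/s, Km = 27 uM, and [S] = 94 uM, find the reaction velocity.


v = Vmax * [S] / (Km + [S])
v = 152 * 94 / (27 + 94)
v = 118.0826 uM/s

118.0826 uM/s


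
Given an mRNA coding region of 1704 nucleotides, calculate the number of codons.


codons = nucleotides / 3
codons = 1704 / 3 = 568

568


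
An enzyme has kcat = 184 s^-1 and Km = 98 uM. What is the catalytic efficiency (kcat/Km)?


Catalytic efficiency = kcat / Km
= 184 / 98
= 1.8776 uM^-1*s^-1

1.8776 uM^-1*s^-1


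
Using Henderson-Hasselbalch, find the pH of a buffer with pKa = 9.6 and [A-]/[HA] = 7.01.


pH = pKa + log10([A-]/[HA])
pH = 9.6 + log10(7.01)
pH = 10.4457

10.4457


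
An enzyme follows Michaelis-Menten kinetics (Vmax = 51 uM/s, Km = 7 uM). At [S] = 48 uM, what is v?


v = Vmax * [S] / (Km + [S])
v = 51 * 48 / (7 + 48)
v = 44.5091 uM/s

44.5091 uM/s


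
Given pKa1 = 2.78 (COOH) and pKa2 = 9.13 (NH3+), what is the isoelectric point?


pI = (pKa1 + pKa2) / 2
pI = (2.78 + 9.13) / 2
pI = 5.955

5.955


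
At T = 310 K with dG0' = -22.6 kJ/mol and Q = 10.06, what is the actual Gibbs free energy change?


dG = dG0' + RT * ln(Q) / 1000
dG = -22.6 + 8.314 * 310 * ln(10.06) / 1000
dG = -16.65 kJ/mol

-16.65 kJ/mol


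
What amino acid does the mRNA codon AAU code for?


Standard genetic code lookup.
Codon AAU -> Asn

Asn


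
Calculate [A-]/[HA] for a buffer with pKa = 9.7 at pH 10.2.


[A-]/[HA] = 10^(pH - pKa)
= 10^(10.2 - 9.7)
= 3.1623

3.1623


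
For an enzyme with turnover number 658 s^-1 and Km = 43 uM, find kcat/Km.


Catalytic efficiency = kcat / Km
= 658 / 43
= 15.3023 uM^-1*s^-1

15.3023 uM^-1*s^-1


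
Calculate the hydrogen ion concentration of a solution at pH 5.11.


[H+] = 10^(-pH)
[H+] = 10^(-5.11)
[H+] = 7.762e-06 M

7.762e-06 M


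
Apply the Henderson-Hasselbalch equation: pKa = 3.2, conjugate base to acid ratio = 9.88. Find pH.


pH = pKa + log10([A-]/[HA])
pH = 3.2 + log10(9.88)
pH = 4.1948

4.1948


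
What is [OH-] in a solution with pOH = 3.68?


[OH-] = 10^(-pOH)
[OH-] = 10^(-3.68)
[OH-] = 2.089e-04 M

2.089e-04 M


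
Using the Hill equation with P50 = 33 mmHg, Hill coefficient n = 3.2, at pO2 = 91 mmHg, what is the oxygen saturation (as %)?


Y = pO2^n / (P50^n + pO2^n)
Y = 91^3.2 / (33^3.2 + 91^3.2)
Y = 96.25%

96.25%


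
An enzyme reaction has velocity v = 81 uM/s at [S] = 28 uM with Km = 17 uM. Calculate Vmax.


Vmax = v * (Km + [S]) / [S]
Vmax = 81 * (17 + 28) / 28
Vmax = 130.1786 uM/s

130.1786 uM/s


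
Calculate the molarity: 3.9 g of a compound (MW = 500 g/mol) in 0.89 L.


C = (mass / MW) / volume
C = (3.9 / 500) / 0.89
C = 0.0088 M

0.0088 M


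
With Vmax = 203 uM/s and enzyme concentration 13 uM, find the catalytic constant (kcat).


kcat = Vmax / [E]t
kcat = 203 / 13
kcat = 15.6154 s^-1

15.6154 s^-1


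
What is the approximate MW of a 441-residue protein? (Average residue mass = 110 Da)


MW = n_residues * 110 Da
MW = 441 * 110
MW = 48510 Da

48510 Da


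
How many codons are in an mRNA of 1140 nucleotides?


codons = nucleotides / 3
codons = 1140 / 3 = 380

380


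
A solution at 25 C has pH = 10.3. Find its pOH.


pOH = 14 - pH
pOH = 14 - 10.3
pOH = 3.7

3.7


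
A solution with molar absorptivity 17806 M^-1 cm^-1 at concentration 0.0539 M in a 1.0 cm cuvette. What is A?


A = epsilon * c * l
A = 17806 * 0.0539 * 1.0
A = 959.7434

959.7434


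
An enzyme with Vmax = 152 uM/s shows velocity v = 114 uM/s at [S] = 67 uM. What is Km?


Km = [S] * (Vmax - v) / v
Km = 67 * (152 - 114) / 114
Km = 22.3333 uM

22.3333 uM


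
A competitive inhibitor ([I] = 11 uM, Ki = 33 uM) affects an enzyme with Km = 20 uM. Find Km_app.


Km_app = Km * (1 + [I]/Ki)
Km_app = 20 * (1 + 11/33)
Km_app = 26.6667 uM

26.6667 uM


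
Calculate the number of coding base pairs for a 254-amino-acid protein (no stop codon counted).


Each amino acid = 1 codon = 3 bp
bp = 254 * 3 = 762 bp

762 bp


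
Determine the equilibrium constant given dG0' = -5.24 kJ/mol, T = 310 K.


Keq = exp(-dG0 * 1000 / (R * T))
Keq = exp(-(-5.24) * 1000 / (8.314 * 310))
Keq = 7.6378

7.6378


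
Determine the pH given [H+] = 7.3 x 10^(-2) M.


pH = -log10([H+])
pH = -log10(7.3 x 10^(-2))
pH = 1.1367

1.1367


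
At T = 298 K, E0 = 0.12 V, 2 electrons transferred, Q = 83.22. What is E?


E = E0 - (RT/nF) * ln(Q)
E = 0.12 - (8.314 * 298 / (2 * 96485)) * ln(83.22)
E = 0.0632 V

0.0632 V


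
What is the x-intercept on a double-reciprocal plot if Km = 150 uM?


x-intercept = -1/Km
= -1/150
= -0.0067 1/uM

-0.0067 1/uM


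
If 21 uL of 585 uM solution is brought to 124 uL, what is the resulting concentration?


C2 = C1 * V1 / V2
C2 = 585 * 21 / 124
C2 = 99.0726 uM

99.0726 uM


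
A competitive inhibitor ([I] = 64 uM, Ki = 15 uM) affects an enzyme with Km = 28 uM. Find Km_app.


Km_app = Km * (1 + [I]/Ki)
Km_app = 28 * (1 + 64/15)
Km_app = 147.4667 uM

147.4667 uM


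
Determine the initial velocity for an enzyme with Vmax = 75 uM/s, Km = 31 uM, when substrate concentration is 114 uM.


v = Vmax * [S] / (Km + [S])
v = 75 * 114 / (31 + 114)
v = 58.9655 uM/s

58.9655 uM/s


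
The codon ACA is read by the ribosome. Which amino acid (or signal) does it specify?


Standard genetic code lookup.
Codon ACA -> Thr

Thr


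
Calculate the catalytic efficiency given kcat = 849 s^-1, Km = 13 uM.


Catalytic efficiency = kcat / Km
= 849 / 13
= 65.3077 uM^-1*s^-1

65.3077 uM^-1*s^-1


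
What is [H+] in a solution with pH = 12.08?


[H+] = 10^(-pH)
[H+] = 10^(-12.08)
[H+] = 8.318e-13 M

8.318e-13 M


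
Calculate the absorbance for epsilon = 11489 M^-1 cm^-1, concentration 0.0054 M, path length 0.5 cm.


A = epsilon * c * l
A = 11489 * 0.0054 * 0.5
A = 31.0203

31.0203


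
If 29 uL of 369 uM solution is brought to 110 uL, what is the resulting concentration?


C2 = C1 * V1 / V2
C2 = 369 * 29 / 110
C2 = 97.2818 uM

97.2818 uM


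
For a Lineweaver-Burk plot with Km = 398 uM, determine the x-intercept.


x-intercept = -1/Km
= -1/398
= -0.0025 1/uM

-0.0025 1/uM


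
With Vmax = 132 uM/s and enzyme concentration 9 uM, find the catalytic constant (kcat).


kcat = Vmax / [E]t
kcat = 132 / 9
kcat = 14.6667 s^-1

14.6667 s^-1


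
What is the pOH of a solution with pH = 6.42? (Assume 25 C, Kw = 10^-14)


pOH = 14 - pH
pOH = 14 - 6.42
pOH = 7.58

7.58


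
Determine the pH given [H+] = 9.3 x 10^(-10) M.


pH = -log10([H+])
pH = -log10(9.3 x 10^(-10))
pH = 9.0315

9.0315


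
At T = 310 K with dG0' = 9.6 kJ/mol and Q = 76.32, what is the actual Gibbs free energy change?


dG = dG0' + RT * ln(Q) / 1000
dG = 9.6 + 8.314 * 310 * ln(76.32) / 1000
dG = 20.7726 kJ/mol

20.7726 kJ/mol


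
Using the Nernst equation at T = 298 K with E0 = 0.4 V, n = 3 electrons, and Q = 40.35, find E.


E = E0 - (RT/nF) * ln(Q)
E = 0.4 - (8.314 * 298 / (3 * 96485)) * ln(40.35)
E = 0.3684 V

0.3684 V


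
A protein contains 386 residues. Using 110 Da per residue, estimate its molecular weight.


MW = n_residues * 110 Da
MW = 386 * 110
MW = 42460 Da

42460 Da


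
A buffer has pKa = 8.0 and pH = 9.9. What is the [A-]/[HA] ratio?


[A-]/[HA] = 10^(pH - pKa)
= 10^(9.9 - 8.0)
= 79.4328

79.4328


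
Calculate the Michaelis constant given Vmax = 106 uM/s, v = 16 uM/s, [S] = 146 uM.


Km = [S] * (Vmax - v) / v
Km = 146 * (106 - 16) / 16
Km = 821.25 uM

821.25 uM


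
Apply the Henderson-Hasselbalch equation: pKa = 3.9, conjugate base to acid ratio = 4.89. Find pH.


pH = pKa + log10([A-]/[HA])
pH = 3.9 + log10(4.89)
pH = 4.5893

4.5893


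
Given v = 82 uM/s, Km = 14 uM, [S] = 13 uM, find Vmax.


Vmax = v * (Km + [S]) / [S]
Vmax = 82 * (14 + 13) / 13
Vmax = 170.3077 uM/s

170.3077 uM/s


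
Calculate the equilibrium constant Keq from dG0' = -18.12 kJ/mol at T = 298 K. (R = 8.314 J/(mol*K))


Keq = exp(-dG0 * 1000 / (R * T))
Keq = exp(-(-18.12) * 1000 / (8.314 * 298))
Keq = 1500.5873

1500.5873


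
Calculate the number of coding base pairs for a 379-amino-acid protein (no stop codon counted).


Each amino acid = 1 codon = 3 bp
bp = 379 * 3 = 1137 bp

1137 bp


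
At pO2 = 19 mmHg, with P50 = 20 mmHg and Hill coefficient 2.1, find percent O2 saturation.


Y = pO2^n / (P50^n + pO2^n)
Y = 19^2.1 / (20^2.1 + 19^2.1)
Y = 47.31%

47.31%


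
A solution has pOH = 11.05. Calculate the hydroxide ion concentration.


[OH-] = 10^(-pOH)
[OH-] = 10^(-11.05)
[OH-] = 8.913e-12 M

8.913e-12 M


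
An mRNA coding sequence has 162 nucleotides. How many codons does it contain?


codons = nucleotides / 3
codons = 162 / 3 = 54

54
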